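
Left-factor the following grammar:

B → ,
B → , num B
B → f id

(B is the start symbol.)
B → , B'
B' → ε
B' → num B
B → f id

Left-factoring transforms A → αβ₁ | αβ₂ into A → αA' and A' → β₁ | β₂
(α is the longest common prefix among the alternatives). Repeat until
no nonterminal has two alternatives with a common prefix.

Round 1: B has alternatives sharing prefix ','. Introduce B': B → , B'
  Add: B' → ε
  Add: B' → num B

No remaining common prefixes — done.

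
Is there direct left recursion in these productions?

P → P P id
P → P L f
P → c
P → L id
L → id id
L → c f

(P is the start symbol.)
Yes, P is left-recursive

Direct left recursion occurs when N → N α for some non-terminal N (the right-hand side begins with the left-hand side itself).

P → P P id: LEFT RECURSIVE (starts with P)
P → P L f: LEFT RECURSIVE (starts with P)
P → c: starts with c
P → L id: starts with L
L → id id: starts with id
L → c f: starts with c

The grammar has direct left recursion on: P.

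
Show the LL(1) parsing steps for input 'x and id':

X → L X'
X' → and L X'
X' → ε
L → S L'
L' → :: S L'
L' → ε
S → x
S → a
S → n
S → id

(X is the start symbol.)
Stack is shown with the top on the left.

Stack       Input       Action
------------------------------
X $         x and id $  output X → L X'
L X' $      x and id $  output L → S L'
S L' X' $   x and id $  output S → x
x L' X' $   x and id $  match 'x'
L' X' $     and id $    output L' → ε
X' $        and id $    output X' → and L X'
and L X' $  and id $    match 'and'
L X' $      id $        output L → S L'
S L' X' $   id $        output S → id
id L' X' $  id $        match 'id'
L' X' $     $           output L' → ε
X' $        $           output X' → ε
$           $           accept

The string is accepted.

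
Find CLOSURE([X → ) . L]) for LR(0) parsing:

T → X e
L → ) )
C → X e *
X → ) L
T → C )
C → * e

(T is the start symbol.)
{ [L → . ) )], [X → ) . L] }

To compute CLOSURE, for each item [A → α.Bβ] where B is a non-terminal, add [B → .γ] for all productions B → γ; repeat for the newly added items until nothing changes.

Start with: [X → ) . L]
  [X → ) . L] has the dot before L: add [L → . ) )]
No further items can be added.

CLOSURE = { [L → . ) )], [X → ) . L] }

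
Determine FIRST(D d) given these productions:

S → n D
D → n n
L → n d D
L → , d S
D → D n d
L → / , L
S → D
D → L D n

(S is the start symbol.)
{ ',', '/', 'n' }

FIRST sets of the non-terminals involved (from the grammar, by fixed-point iteration):
  FIRST(D) = { ',', '/', 'n' }

To compute FIRST(D d), process the symbols left to right:
Symbol D is a non-terminal. Add FIRST(D) \ {ε} = { ',', '/', 'n' }
D is not nullable (ε ∉ FIRST(D)), so stop here.
FIRST(D d) = { ',', '/', 'n' }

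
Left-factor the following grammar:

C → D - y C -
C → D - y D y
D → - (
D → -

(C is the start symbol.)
C → D - y C'
C' → C -
C' → D y
D → - D'
D' → (
D' → ε

Left-factoring transforms A → αβ₁ | αβ₂ into A → αA' and A' → β₁ | β₂
(α is the longest common prefix among the alternatives). Repeat until
no nonterminal has two alternatives with a common prefix.

Round 1: C has alternatives sharing prefix 'D - y'. Introduce C': C → D - y C'
  Add: C' → C -
  Add: C' → D y

Round 2: D has alternatives sharing prefix '-'. Introduce D': D → - D'
  Add: D' → (
  Add: D' → ε

No remaining common prefixes — done.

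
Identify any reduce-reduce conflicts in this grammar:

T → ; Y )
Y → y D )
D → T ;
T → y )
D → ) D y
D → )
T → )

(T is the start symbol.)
A reduce-reduce conflict occurs when an LR(0) state has two complete items [A → α .] and [B → β .] — both call for a reduction, and with no lookahead the parser cannot choose between them.

Augment with T' → T and build the canonical LR(0) collection (I0 = CLOSURE({[T' → . T]}), then GOTO on every symbol after a dot until no new states appear). It has 16 states:
  I0: { [T → . )], [T → . ; Y )], [T → . y )], [T' → . T] }  — shift
  I1: { [T → ) .] }  — reduce
  I2: { [T → ; . Y )], [Y → . y D )] }  — shift
  I3: { [T' → T .] }  — accept
  I4: { [T → y . )] }  — shift
  I5: { [T → y ) .] }  — reduce
  I6: { [T → ; Y . )] }  — shift
  I7: { [D → . ) D y], [D → . )], [D → . T ;], [T → . )], [T → . ; Y )], [T → . y )], [Y → y . D )] }  — shift
  I8: { [D → ) . D y], [D → ) .], [D → . ) D y], [D → . )], [D → . T ;], [T → ) .], [T → . )], [T → . ; Y )], [T → . y )] }  — shift, 2 reduces
  I9: { [Y → y D . )] }  — shift
  I10: { [D → T . ;] }  — shift
  I11: { [D → T ; .] }  — reduce
  I12: { [Y → y D ) .] }  — reduce
  I13: { [D → ) D . y] }  — shift
  I14: { [D → ) D y .] }  — reduce
  I15: { [T → ; Y ) .] }  — reduce

I8 contains complete items [D → ) .], [T → ) .] — reduce-reduce conflict.

Answer: Yes — I8: [D → ) .] vs [T → ) .]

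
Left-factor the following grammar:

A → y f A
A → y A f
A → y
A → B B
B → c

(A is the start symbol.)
A → y A'
A' → f A
A' → A f
A' → ε
A → B B
B → c

Left-factoring transforms A → αβ₁ | αβ₂ into A → αA' and A' → β₁ | β₂
(α is the longest common prefix among the alternatives). Repeat until
no nonterminal has two alternatives with a common prefix.

Round 1: A has alternatives sharing prefix 'y'. Introduce A': A → y A'
  Add: A' → f A
  Add: A' → A f
  Add: A' → ε

No remaining common prefixes — done.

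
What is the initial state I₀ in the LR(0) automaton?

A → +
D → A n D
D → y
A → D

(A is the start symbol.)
First, augment the grammar with A' → A
I₀ = CLOSURE({ [A' → . A] }):
  [A' → . A] has the dot before A: add [A → . +], [A → . D]
  [A → . D] has the dot before D: add [D → . A n D], [D → . y]
No further items can be added.

I₀ = { [A → . +], [A → . D], [A' → . A], [D → . A n D], [D → . y] }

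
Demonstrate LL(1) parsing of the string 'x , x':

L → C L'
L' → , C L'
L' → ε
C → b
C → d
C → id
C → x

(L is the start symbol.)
Stack is shown with the top on the left.

Stack     Input    Action
-------------------------
L $       x , x $  output L → C L'
C L' $    x , x $  output C → x
x L' $    x , x $  match 'x'
L' $      , x $    output L' → , C L'
, C L' $  , x $    match ','
C L' $    x $      output C → x
x L' $    x $      match 'x'
L' $      $        output L' → ε
$         $        accept

The string is accepted.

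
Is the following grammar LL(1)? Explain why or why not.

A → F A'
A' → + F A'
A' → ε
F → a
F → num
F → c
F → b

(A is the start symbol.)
Yes, the grammar is LL(1).

Relevant sets:
  FOLLOW(A') = { $ }

For A':
  PREDICT(A' → '+' F A') = { '+' }
  PREDICT(A' → ε) = { $ }
For F:
  PREDICT(F → a) = { 'a' }
  PREDICT(F → num) = { 'num' }
  PREDICT(F → c) = { 'c' }
  PREDICT(F → b) = { 'b' }
A has a single production, so nothing to check there.

All predict sets are disjoint. The grammar IS LL(1).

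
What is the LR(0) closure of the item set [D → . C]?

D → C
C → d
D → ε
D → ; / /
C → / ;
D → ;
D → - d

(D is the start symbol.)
To compute CLOSURE, for each item [A → α.Bβ] where B is a non-terminal, add [B → .γ] for all productions B → γ; repeat for the newly added items until nothing changes.

Start with: [D → . C]
  [D → . C] has the dot before C: add [C → . d], [C → . / ;]
No further items can be added.

CLOSURE = { [C → . / ;], [C → . d], [D → . C] }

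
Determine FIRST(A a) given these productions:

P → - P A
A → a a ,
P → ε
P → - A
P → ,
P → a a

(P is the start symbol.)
FIRST sets of the non-terminals involved (from the grammar, by fixed-point iteration):
  FIRST(A) = { 'a' }

To compute FIRST(A a), process the symbols left to right:
Symbol A is a non-terminal. Add FIRST(A) \ {ε} = { 'a' }
A is not nullable (ε ∉ FIRST(A)), so stop here.
FIRST(A a) = { 'a' }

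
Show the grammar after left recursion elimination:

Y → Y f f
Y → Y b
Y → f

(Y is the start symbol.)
Y is directly left-recursive. The standard transformation for
  A → A α₁ | ... | A α_m | β₁ | ... | β_n
is
  A  → β₁ A' | ... | β_n A'
  A' → α₁ A' | ... | α_m A' | ε

Y → f becomes Y → f Y'
Y → Y f f becomes Y' → f f Y'
Y → Y b becomes Y' → b Y'
Add Y' → ε

Resulting grammar:
Y → f Y'
Y' → f f Y'
Y' → b Y'
Y' → ε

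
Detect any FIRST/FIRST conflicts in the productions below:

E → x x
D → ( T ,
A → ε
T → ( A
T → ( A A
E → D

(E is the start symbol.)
Yes. T → '(' A / T → '(' A A on { '(' }

A FIRST/FIRST conflict occurs when two productions N → α and N → β for the same non-terminal have FIRST(α) ∩ FIRST(β) ≠ ∅ (with ε ∈ FIRST of a nullable right-hand side, so two nullable alternatives also conflict).

FIRST sets of the non-terminals at (or reachable through a nullable prefix from) the front of some alternative:
  FIRST(D) = { '(' }

Productions for E:
  E → x x: FIRST = { 'x' }
  E → D: FIRST = { '(' }
Productions for T:
  T → ( A: FIRST = { '(' }
  T → ( A A: FIRST = { '(' }
D, A have only one production, so no FIRST/FIRST conflict is possible there.

Conflict for T: T → ( A and T → ( A A
  Overlap: { '(' }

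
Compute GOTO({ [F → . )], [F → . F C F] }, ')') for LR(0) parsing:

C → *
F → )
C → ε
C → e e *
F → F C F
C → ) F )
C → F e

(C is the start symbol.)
GOTO(I, ')') = CLOSURE({ [A → αX.β] : [A → α.Xβ] ∈ I, X = ')' })

Items with dot before ')', with the dot advanced:
  [F → . )] → [F → ) .]
Closure adds nothing (no advanced item has the dot before a non-terminal).

GOTO = { [F → ) .] }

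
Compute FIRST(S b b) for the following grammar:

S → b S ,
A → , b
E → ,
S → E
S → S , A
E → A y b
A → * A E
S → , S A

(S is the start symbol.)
FIRST sets of the non-terminals involved (from the grammar, by fixed-point iteration):
  FIRST(S) = { '*', ',', 'b' }

To compute FIRST(S b b), process the symbols left to right:
Symbol S is a non-terminal. Add FIRST(S) \ {ε} = { '*', ',', 'b' }
S is not nullable (ε ∉ FIRST(S)), so stop here.
FIRST(S b b) = { '*', ',', 'b' }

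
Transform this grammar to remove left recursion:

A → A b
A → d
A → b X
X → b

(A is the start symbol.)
A is directly left-recursive. The standard transformation for
  A → A α₁ | ... | A α_m | β₁ | ... | β_n
is
  A  → β₁ A' | ... | β_n A'
  A' → α₁ A' | ... | α_m A' | ε

A → d becomes A → d A'
A → b X becomes A → b X A'
A → A b becomes A' → b A'
Add A' → ε

Productions for other non-terminals are unchanged:
  X → b

Resulting grammar:
A → d A'
A → b X A'
A' → b A'
A' → ε
X → b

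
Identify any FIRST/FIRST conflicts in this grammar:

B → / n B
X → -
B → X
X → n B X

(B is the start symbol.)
No FIRST/FIRST conflicts.

A FIRST/FIRST conflict occurs when two productions N → α and N → β for the same non-terminal have FIRST(α) ∩ FIRST(β) ≠ ∅ (with ε ∈ FIRST of a nullable right-hand side, so two nullable alternatives also conflict).

FIRST sets of the non-terminals at (or reachable through a nullable prefix from) the front of some alternative:
  FIRST(X) = { '-', 'n' }

Productions for B:
  B → / n B: FIRST = { '/' }
  B → X: FIRST = { '-', 'n' }
Productions for X:
  X → -: FIRST = { '-' }
  X → n B X: FIRST = { 'n' }

All alternatives of each non-terminal have pairwise disjoint FIRST sets.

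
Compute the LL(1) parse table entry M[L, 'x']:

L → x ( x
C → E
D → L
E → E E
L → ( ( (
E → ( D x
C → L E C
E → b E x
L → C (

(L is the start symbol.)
To find M[L, 'x'], we find productions for L where 'x' is in the predict set (PREDICT(N → α) = (FIRST(α) \ {ε}) ∪ (FOLLOW(N) if α ⇒* ε)).

Relevant sets:
  FIRST(C) = { '(', 'b', 'x' }

L → x ( x: PREDICT = { 'x' }
  'x' is in predict set, so this production goes in M[L, 'x']
L → ( ( (: PREDICT = { '(' }
L → C (: PREDICT = { '(', 'b', 'x' }
  'x' is in predict set, so this production goes in M[L, 'x']

M[L, 'x'] = L → x ( x, L → C (  (a multiply-defined cell — the grammar is not LL(1))

Answer: L → x ( x, L → C (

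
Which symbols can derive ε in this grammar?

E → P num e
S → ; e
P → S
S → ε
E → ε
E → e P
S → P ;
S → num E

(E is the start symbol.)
{ 'E', 'P', 'S' }

ε-productions: S → ε, E → ε
So S, E are immediately nullable.
P → S: every symbol on the right is nullable, so P is nullable too.
Every non-terminal is now nullable.
Nullable = { 'E', 'P', 'S' }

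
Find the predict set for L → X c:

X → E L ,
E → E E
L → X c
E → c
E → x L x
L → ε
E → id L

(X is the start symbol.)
PREDICT(L → X c) = (FIRST(RHS) \ {ε}) ∪ (FOLLOW(L) if ε ∈ FIRST(RHS), i.e. RHS ⇒* ε)
FIRST(X) = { 'c', 'id', 'x' }
FIRST(X c) = { 'c', 'id', 'x' }
ε ∉ FIRST(X c), so FOLLOW(L) is not added.
PREDICT(L → X c) = { 'c', 'id', 'x' }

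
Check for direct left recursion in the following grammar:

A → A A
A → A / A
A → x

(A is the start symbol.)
Yes, A is left-recursive

Direct left recursion occurs when N → N α for some non-terminal N (the right-hand side begins with the left-hand side itself).

A → A A: LEFT RECURSIVE (starts with A)
A → A / A: LEFT RECURSIVE (starts with A)
A → x: starts with x

The grammar has direct left recursion on: A.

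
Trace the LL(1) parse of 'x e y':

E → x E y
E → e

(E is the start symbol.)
Stack is shown with the top on the left.

Stack    Input    Action
------------------------
E $      x e y $  output E → x E y
x E y $  x e y $  match 'x'
E y $    e y $    output E → e
e y $    e y $    match 'e'
y $      y $      match 'y'
$        $        accept

The string is accepted.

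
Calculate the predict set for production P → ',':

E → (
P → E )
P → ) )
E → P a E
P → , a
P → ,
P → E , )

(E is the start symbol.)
PREDICT(P → ',') = (FIRST(RHS) \ {ε}) ∪ (FOLLOW(P) if ε ∈ FIRST(RHS), i.e. RHS ⇒* ε)
FIRST(',') = { ',' }
ε ∉ FIRST(','), so FOLLOW(P) is not added.
PREDICT(P → ',') = { ',' }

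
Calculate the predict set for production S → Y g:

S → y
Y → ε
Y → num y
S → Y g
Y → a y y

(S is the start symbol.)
PREDICT(S → Y g) = (FIRST(RHS) \ {ε}) ∪ (FOLLOW(S) if ε ∈ FIRST(RHS), i.e. RHS ⇒* ε)
FIRST(Y) = { 'a', 'num', ε }
FIRST(Y g) = { 'a', 'g', 'num' }
ε ∉ FIRST(Y g), so FOLLOW(S) is not added.
PREDICT(S → Y g) = { 'a', 'g', 'num' }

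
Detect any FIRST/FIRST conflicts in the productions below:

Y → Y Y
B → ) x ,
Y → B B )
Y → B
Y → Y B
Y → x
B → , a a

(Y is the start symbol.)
A FIRST/FIRST conflict occurs when two productions N → α and N → β for the same non-terminal have FIRST(α) ∩ FIRST(β) ≠ ∅ (with ε ∈ FIRST of a nullable right-hand side, so two nullable alternatives also conflict).

FIRST sets of the non-terminals at (or reachable through a nullable prefix from) the front of some alternative:
  FIRST(Y) = { ')', ',', 'x' }
  FIRST(B) = { ')', ',' }

Productions for Y:
  Y → Y Y: FIRST = { ')', ',', 'x' }
  Y → B B ): FIRST = { ')', ',' }
  Y → B: FIRST = { ')', ',' }
  Y → Y B: FIRST = { ')', ',', 'x' }
  Y → x: FIRST = { 'x' }
Productions for B:
  B → ) x ,: FIRST = { ')' }
  B → , a a: FIRST = { ',' }

Conflict for Y: Y → Y Y and Y → B B )
  Overlap: { ')', ',' }
Conflict for Y: Y → Y Y and Y → B
  Overlap: { ')', ',' }
Conflict for Y: Y → Y Y and Y → Y B
  Overlap: { ')', ',', 'x' }
Conflict for Y: Y → Y Y and Y → x
  Overlap: { 'x' }
Conflict for Y: Y → B B ) and Y → B
  Overlap: { ')', ',' }
Conflict for Y: Y → B B ) and Y → Y B
  Overlap: { ')', ',' }
Conflict for Y: Y → B and Y → Y B
  Overlap: { ')', ',' }
Conflict for Y: Y → Y B and Y → x
  Overlap: { 'x' }

Answer: Yes. Y → Y Y / Y → B B ')' on { ')', ',' }; Y → Y Y / Y → B on { ')', ',' }; Y → Y Y / Y → Y B on { ')', ',', 'x' }; Y → Y Y / Y → x on { 'x' }; Y → B B ')' / Y → B on { ')', ',' }; Y → B B ')' / Y → Y B on { ')', ',' }; Y → B / Y → Y B on { ')', ',' }; Y → Y B / Y → x on { 'x' }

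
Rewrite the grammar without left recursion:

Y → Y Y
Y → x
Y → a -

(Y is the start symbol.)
Y is directly left-recursive. The standard transformation for
  A → A α₁ | ... | A α_m | β₁ | ... | β_n
is
  A  → β₁ A' | ... | β_n A'
  A' → α₁ A' | ... | α_m A' | ε

Y → x becomes Y → x Y'
Y → a - becomes Y → a - Y'
Y → Y Y becomes Y' → Y Y'
Add Y' → ε

Resulting grammar:
Y → x Y'
Y → a - Y'
Y' → Y Y'
Y' → ε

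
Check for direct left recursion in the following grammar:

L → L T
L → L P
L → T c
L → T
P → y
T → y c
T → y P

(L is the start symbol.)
Yes, L is left-recursive

L → L T: LEFT RECURSIVE (starts with L)
L → L P: LEFT RECURSIVE (starts with L)
L → T c: starts with T
L → T: starts with T
P → y: starts with y
T → y c: starts with y
T → y P: starts with y

The grammar has direct left recursion on: L.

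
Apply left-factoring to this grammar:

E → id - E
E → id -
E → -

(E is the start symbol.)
Left-factoring transforms A → αβ₁ | αβ₂ into A → αA' and A' → β₁ | β₂
(α is the longest common prefix among the alternatives). Repeat until
no nonterminal has two alternatives with a common prefix.

Round 1: E has alternatives sharing prefix 'id -'. Introduce E': E → id - E'
  Add: E' → E
  Add: E' → ε

No remaining common prefixes — done.

Resulting grammar:
E → id - E'
E' → E
E' → ε
E → -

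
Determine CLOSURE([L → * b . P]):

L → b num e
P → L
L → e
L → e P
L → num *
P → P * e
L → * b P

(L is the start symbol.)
{ [L → * b . P], [L → . * b P], [L → . b num e], [L → . e P], [L → . e], [L → . num *], [P → . L], [P → . P * e] }

To compute CLOSURE, for each item [A → α.Bβ] where B is a non-terminal, add [B → .γ] for all productions B → γ; repeat for the newly added items until nothing changes.

Start with: [L → * b . P]
  [L → * b . P] has the dot before P: add [P → . L], [P → . P * e]
  [P → . L] has the dot before L: add [L → . b num e], [L → . e], [L → . e P], [L → . num *], [L → . * b P]
No further items can be added.

CLOSURE = { [L → * b . P], [L → . * b P], [L → . b num e], [L → . e P], [L → . e], [L → . num *], [P → . L], [P → . P * e] }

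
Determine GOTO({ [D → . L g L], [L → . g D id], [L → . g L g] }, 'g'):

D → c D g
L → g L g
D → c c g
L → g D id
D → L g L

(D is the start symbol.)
GOTO(I, 'g') = CLOSURE({ [A → αX.β] : [A → α.Xβ] ∈ I, X = 'g' })

Items with dot before 'g', with the dot advanced:
  [L → . g D id] → [L → g . D id]
  [L → . g L g] → [L → g . L g]
Closure of the advanced items:
  [L → g . D id] has the dot before D: add [D → . c D g], [D → . c c g], [D → . L g L]
  [L → g . L g] has the dot before L: add [L → . g L g], [L → . g D id]

GOTO = { [D → . L g L], [D → . c D g], [D → . c c g], [L → . g D id], [L → . g L g], [L → g . D id], [L → g . L g] }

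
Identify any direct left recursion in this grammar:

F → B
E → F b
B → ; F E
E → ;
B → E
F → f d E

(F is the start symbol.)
Direct left recursion occurs when N → N α for some non-terminal N (the right-hand side begins with the left-hand side itself).

F → B: starts with B
E → F b: starts with F
B → ; F E: starts with ';'
E → ;: starts with ';'
B → E: starts with E
F → f d E: starts with f

No direct left recursion found.

Answer: No direct left recursion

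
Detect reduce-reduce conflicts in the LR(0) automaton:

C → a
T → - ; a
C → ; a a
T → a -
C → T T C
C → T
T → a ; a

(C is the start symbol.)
A reduce-reduce conflict occurs when an LR(0) state has two complete items [A → α .] and [B → β .] — both call for a reduction, and with no lookahead the parser cannot choose between them.

Augment with C' → C and build the canonical LR(0) collection (I0 = CLOSURE({[C' → . C]}), then GOTO on every symbol after a dot until no new states appear). It has 16 states:
  I0: { [C → . ; a a], [C → . T T C], [C → . T], [C → . a], [C' → . C], [T → . - ; a], [T → . a -], [T → . a ; a] }  — shift
  I1: { [T → - . ; a] }  — shift
  I2: { [C → ; . a a] }  — shift
  I3: { [C' → C .] }  — accept
  I4: { [C → T . T C], [C → T .], [T → . - ; a], [T → . a -], [T → . a ; a] }  — shift, reduce
  I5: { [C → a .], [T → a . -], [T → a . ; a] }  — shift, reduce
  I6: { [T → a - .] }  — reduce
  I7: { [T → a ; . a] }  — shift
  I8: { [T → a ; a .] }  — reduce
  I9: { [C → . ; a a], [C → . T T C], [C → . T], [C → . a], [C → T T . C], [T → . - ; a], [T → . a -], [T → . a ; a] }  — shift
  I10: { [T → a . -], [T → a . ; a] }  — shift
  I11: { [C → T T C .] }  — reduce
  I12: { [C → ; a . a] }  — shift
  I13: { [C → ; a a .] }  — reduce
  I14: { [T → - ; . a] }  — shift
  I15: { [T → - ; a .] }  — reduce

No state contains more than one complete item.

Answer: No reduce-reduce conflicts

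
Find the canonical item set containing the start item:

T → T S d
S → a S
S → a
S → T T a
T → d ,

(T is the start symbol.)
First, augment the grammar with T' → T
I₀ = CLOSURE({ [T' → . T] }):
  [T' → . T] has the dot before T: add [T → . T S d], [T → . d ,]
No further items can be added.

I₀ = { [T → . T S d], [T → . d ,], [T' → . T] }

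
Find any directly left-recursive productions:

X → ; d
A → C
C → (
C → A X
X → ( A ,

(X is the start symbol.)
X → ; d: starts with ';'
A → C: starts with C
C → (: starts with '('
C → A X: starts with A
X → ( A ,: starts with '('

No direct left recursion found.

Answer: No direct left recursion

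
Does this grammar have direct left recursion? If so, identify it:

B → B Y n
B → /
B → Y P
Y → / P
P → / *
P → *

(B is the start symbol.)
Direct left recursion occurs when N → N α for some non-terminal N (the right-hand side begins with the left-hand side itself).

B → B Y n: LEFT RECURSIVE (starts with B)
B → /: starts with '/'
B → Y P: starts with Y
Y → / P: starts with '/'
P → / *: starts with '/'
P → *: starts with '*'

The grammar has direct left recursion on: B.

Answer: Yes, B is left-recursive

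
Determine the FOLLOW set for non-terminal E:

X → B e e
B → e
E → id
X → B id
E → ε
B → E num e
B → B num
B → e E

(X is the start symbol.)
{ 'e', 'id', 'num' }

To compute FOLLOW(E), find every occurrence of E on a right-hand side N → α E β: add FIRST(β) \ {ε}, and if β is empty or nullable also add FOLLOW(N). Iterate to a fixed point.

In B → E num e: E is followed by num e, add FIRST(num e) \ {ε} = { 'num' }
In B → e E: E is at the end, add FOLLOW(B)

The FOLLOW sets referred to above (computed the same way, to a fixed point):
  FOLLOW(B) = { 'e', 'id', 'num' }

Taking the union: FOLLOW(E) = { 'e', 'id', 'num' }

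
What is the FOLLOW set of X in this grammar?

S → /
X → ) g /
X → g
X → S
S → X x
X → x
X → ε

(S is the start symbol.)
In S → X x: X is followed by x, add FIRST(x) \ {ε} = { 'x' }

Taking the union: FOLLOW(X) = { 'x' }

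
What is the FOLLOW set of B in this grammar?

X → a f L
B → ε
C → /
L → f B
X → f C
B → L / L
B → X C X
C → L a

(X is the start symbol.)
{ $, '/', 'a', 'f' }

In L → f B: B is at the end, add FOLLOW(L)

The FOLLOW sets referred to above (computed the same way, to a fixed point):
  FOLLOW(L) = { $, '/', 'a', 'f' }

Taking the union: FOLLOW(B) = { $, '/', 'a', 'f' }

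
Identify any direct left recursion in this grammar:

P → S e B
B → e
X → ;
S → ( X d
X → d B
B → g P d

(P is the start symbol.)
P → S e B: starts with S
B → e: starts with e
X → ;: starts with ';'
S → ( X d: starts with '('
X → d B: starts with d
B → g P d: starts with g

No direct left recursion found.

Answer: No direct left recursion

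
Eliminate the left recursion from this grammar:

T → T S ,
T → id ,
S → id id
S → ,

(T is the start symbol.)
T is directly left-recursive. The standard transformation for
  A → A α₁ | ... | A α_m | β₁ | ... | β_n
is
  A  → β₁ A' | ... | β_n A'
  A' → α₁ A' | ... | α_m A' | ε

T → id , becomes T → id , T'
T → T S , becomes T' → S , T'
Add T' → ε

Productions for other non-terminals are unchanged:
  S → id id
  S → ,

Resulting grammar:
T → id , T'
T' → S , T'
T' → ε
S → id id
S → ,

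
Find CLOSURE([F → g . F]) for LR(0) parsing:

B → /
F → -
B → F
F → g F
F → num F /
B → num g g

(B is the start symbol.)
Start with: [F → g . F]
  [F → g . F] has the dot before F: add [F → . -], [F → . g F], [F → . num F /]
No further items can be added.

CLOSURE = { [F → . -], [F → . g F], [F → . num F /], [F → g . F] }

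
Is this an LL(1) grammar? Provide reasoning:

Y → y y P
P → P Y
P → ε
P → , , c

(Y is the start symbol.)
A grammar is LL(1) if for each non-terminal N with multiple productions, the predict sets of those productions are pairwise disjoint, where PREDICT(N → α) = (FIRST(α) \ {ε}) ∪ (FOLLOW(N) if α ⇒* ε).

Relevant sets:
  FIRST(P) = { ',', 'y', ε }
  FIRST(Y) = { 'y' }
  FOLLOW(P) = { $, 'y' }

For P:
  PREDICT(P → P Y) = { ',', 'y' }
  PREDICT(P → ε) = { $, 'y' }
  PREDICT(P → ',' ',' c) = { ',' }
Y has a single production, so nothing to check there.

Conflict found: Predict set conflict for P: { 'y' }
The grammar is NOT LL(1).

Answer: No. Predict set conflict for P: { 'y' }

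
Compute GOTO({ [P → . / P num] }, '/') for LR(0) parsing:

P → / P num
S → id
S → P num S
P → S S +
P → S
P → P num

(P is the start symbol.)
{ [P → . / P num], [P → . P num], [P → . S S +], [P → . S], [P → / . P num], [S → . P num S], [S → . id] }

GOTO(I, '/') = CLOSURE({ [A → αX.β] : [A → α.Xβ] ∈ I, X = '/' })

Items with dot before '/', with the dot advanced:
  [P → . / P num] → [P → / . P num]
Closure of the advanced items:
  [P → / . P num] has the dot before P: add [P → . / P num], [P → . S S +], [P → . S], [P → . P num]
  [P → . S S +] has the dot before S: add [S → . id], [S → . P num S]

GOTO = { [P → . / P num], [P → . P num], [P → . S S +], [P → . S], [P → / . P num], [S → . P num S], [S → . id] }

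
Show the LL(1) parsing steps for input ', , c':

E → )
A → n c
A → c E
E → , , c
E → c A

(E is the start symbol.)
Stack is shown with the top on the left.

Stack    Input    Action
------------------------
E $      , , c $  output E → , , c
, , c $  , , c $  match ','
, c $    , c $    match ','
c $      c $      match 'c'
$        $        accept

The string is accepted.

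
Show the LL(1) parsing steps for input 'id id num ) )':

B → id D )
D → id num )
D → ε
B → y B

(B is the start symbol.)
LL(1) parsing maintains a stack (initially the start symbol over $) and the input. At each step: if the stack top is a terminal, match it against the current input token; if it is a non-terminal N, replace it with the RHS of M[N, lookahead] (the unique production whose predict set contains the lookahead).

Stack is shown with the top on the left.

Stack         Input            Action
-------------------------------------
B $           id id num ) ) $  output B → id D )
id D ) $      id id num ) ) $  match 'id'
D ) $         id num ) ) $     output D → id num )
id num ) ) $  id num ) ) $     match 'id'
num ) ) $     num ) ) $        match 'num'
) ) $         ) ) $            match ')'
) $           ) $              match ')'
$             $                accept

The string is accepted.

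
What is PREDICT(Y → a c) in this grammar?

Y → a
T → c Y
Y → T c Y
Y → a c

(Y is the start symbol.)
PREDICT(Y → a c) = (FIRST(RHS) \ {ε}) ∪ (FOLLOW(Y) if ε ∈ FIRST(RHS), i.e. RHS ⇒* ε)
FIRST(a c) = { 'a' }
ε ∉ FIRST(a c), so FOLLOW(Y) is not added.
PREDICT(Y → a c) = { 'a' }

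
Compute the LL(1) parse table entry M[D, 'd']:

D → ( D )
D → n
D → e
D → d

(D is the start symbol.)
D → d

To find M[D, 'd'], we find productions for D where 'd' is in the predict set (PREDICT(N → α) = (FIRST(α) \ {ε}) ∪ (FOLLOW(N) if α ⇒* ε)).

D → ( D ): PREDICT = { '(' }
D → n: PREDICT = { 'n' }
D → e: PREDICT = { 'e' }
D → d: PREDICT = { 'd' }
  'd' is in predict set, so this production goes in M[D, 'd']

M[D, 'd'] = D → d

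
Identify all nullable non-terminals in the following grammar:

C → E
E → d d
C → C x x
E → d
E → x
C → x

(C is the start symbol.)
None

A non-terminal is nullable if it can derive ε (the empty string): either it has an ε-production, or it has a production whose right-hand side consists entirely of nullable non-terminals.

There are no ε-productions, so no non-terminal can derive ε.
No non-terminals are nullable.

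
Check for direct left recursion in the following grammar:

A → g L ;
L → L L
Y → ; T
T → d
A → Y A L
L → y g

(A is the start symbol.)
A → g L ;: starts with g
L → L L: LEFT RECURSIVE (starts with L)
Y → ; T: starts with ';'
T → d: starts with d
A → Y A L: starts with Y
L → y g: starts with y

The grammar has direct left recursion on: L.

Answer: Yes, L is left-recursive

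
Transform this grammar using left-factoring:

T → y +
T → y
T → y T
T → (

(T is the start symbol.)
Left-factoring transforms A → αβ₁ | αβ₂ into A → αA' and A' → β₁ | β₂
(α is the longest common prefix among the alternatives). Repeat until
no nonterminal has two alternatives with a common prefix.

Round 1: T has alternatives sharing prefix 'y'. Introduce T': T → y T'
  Add: T' → +
  Add: T' → ε
  Add: T' → T

No remaining common prefixes — done.

Resulting grammar:
T → y T'
T' → +
T' → ε
T' → T
T → (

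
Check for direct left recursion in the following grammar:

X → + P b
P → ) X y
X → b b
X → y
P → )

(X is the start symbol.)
Direct left recursion occurs when N → N α for some non-terminal N (the right-hand side begins with the left-hand side itself).

X → + P b: starts with '+'
P → ) X y: starts with ')'
X → b b: starts with b
X → y: starts with y
P → ): starts with ')'

No direct left recursion found.

Answer: No direct left recursion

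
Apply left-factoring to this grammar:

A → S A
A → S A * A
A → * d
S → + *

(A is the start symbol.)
Left-factoring transforms A → αβ₁ | αβ₂ into A → αA' and A' → β₁ | β₂
(α is the longest common prefix among the alternatives). Repeat until
no nonterminal has two alternatives with a common prefix.

Round 1: A has alternatives sharing prefix 'S A'. Introduce A': A → S A A'
  Add: A' → ε
  Add: A' → * A

No remaining common prefixes — done.

Resulting grammar:
A → S A A'
A' → ε
A' → * A
A → * d
S → + *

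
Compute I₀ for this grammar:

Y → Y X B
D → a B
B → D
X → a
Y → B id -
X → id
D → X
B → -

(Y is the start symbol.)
{ [B → . -], [B → . D], [D → . X], [D → . a B], [X → . a], [X → . id], [Y → . B id -], [Y → . Y X B], [Y' → . Y] }

First, augment the grammar with Y' → Y
I₀ = CLOSURE({ [Y' → . Y] }):
  [Y' → . Y] has the dot before Y: add [Y → . Y X B], [Y → . B id -]
  [Y → . B id -] has the dot before B: add [B → . D], [B → . -]
  [B → . D] has the dot before D: add [D → . a B], [D → . X]
  [D → . X] has the dot before X: add [X → . a], [X → . id]
No further items can be added.

I₀ = { [B → . -], [B → . D], [D → . X], [D → . a B], [X → . a], [X → . id], [Y → . B id -], [Y → . Y X B], [Y' → . Y] }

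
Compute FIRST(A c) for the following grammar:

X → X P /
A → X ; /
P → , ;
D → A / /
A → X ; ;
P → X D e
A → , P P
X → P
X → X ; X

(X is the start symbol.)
FIRST sets of the non-terminals involved (from the grammar, by fixed-point iteration):
  FIRST(A) = { ',' }

To compute FIRST(A c), process the symbols left to right:
Symbol A is a non-terminal. Add FIRST(A) \ {ε} = { ',' }
A is not nullable (ε ∉ FIRST(A)), so stop here.
FIRST(A c) = { ',' }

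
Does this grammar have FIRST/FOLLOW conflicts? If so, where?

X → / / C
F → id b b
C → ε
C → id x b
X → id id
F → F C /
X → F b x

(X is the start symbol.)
Nullable non-terminals: C.

C: nullable alternative(s) C → ε; FOLLOW(C) = { $, '/' }
  C → ε: FIRST \ {ε} = { } — this is the only nullable alternative, skip
  C → id x b: FIRST \ {ε} = { 'id' } — disjoint from FOLLOW(C)

F, X have no nullable alternative, so no FIRST/FOLLOW check is needed there.

No FIRST/FOLLOW conflicts found.

Answer: No FIRST/FOLLOW conflicts.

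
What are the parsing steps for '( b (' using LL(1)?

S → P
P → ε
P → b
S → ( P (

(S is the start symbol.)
LL(1) parsing maintains a stack (initially the start symbol over $) and the input. At each step: if the stack top is a terminal, match it against the current input token; if it is a non-terminal N, replace it with the RHS of M[N, lookahead] (the unique production whose predict set contains the lookahead).

Stack is shown with the top on the left.

Stack    Input    Action
------------------------
S $      ( b ( $  output S → ( P (
( P ( $  ( b ( $  match '('
P ( $    b ( $    output P → b
b ( $    b ( $    match 'b'
( $      ( $      match '('
$        $        accept

The string is accepted.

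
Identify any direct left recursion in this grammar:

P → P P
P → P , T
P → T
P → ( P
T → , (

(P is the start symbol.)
Yes, P is left-recursive

Direct left recursion occurs when N → N α for some non-terminal N (the right-hand side begins with the left-hand side itself).

P → P P: LEFT RECURSIVE (starts with P)
P → P , T: LEFT RECURSIVE (starts with P)
P → T: starts with T
P → ( P: starts with '('
T → , (: starts with ','

The grammar has direct left recursion on: P.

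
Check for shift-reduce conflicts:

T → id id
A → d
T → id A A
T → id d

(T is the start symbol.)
Augment with T' → T and build the canonical LR(0) collection (I0 = CLOSURE({[T' → . T]}), then GOTO on every symbol after a dot until no new states appear). It has 8 states:
  I0: { [T → . id A A], [T → . id d], [T → . id id], [T' → . T] }  — shift
  I1: { [T' → T .] }  — accept
  I2: { [A → . d], [T → id . A A], [T → id . d], [T → id . id] }  — shift
  I3: { [A → . d], [T → id A . A] }  — shift
  I4: { [A → d .], [T → id d .] }  — 2 reduces
  I5: { [T → id id .] }  — reduce
  I6: { [T → id A A .] }  — reduce
  I7: { [A → d .] }  — reduce

No state contains both a complete item and a shift item.

Answer: No shift-reduce conflicts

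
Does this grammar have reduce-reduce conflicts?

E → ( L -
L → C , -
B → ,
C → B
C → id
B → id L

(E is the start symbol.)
A reduce-reduce conflict occurs when an LR(0) state has two complete items [A → α .] and [B → β .] — both call for a reduction, and with no lookahead the parser cannot choose between them.

Augment with E' → E and build the canonical LR(0) collection (I0 = CLOSURE({[E' → . E]}), then GOTO on every symbol after a dot until no new states appear). It has 12 states:
  I0: { [E → . ( L -], [E' → . E] }  — shift
  I1: { [B → . ,], [B → . id L], [C → . B], [C → . id], [E → ( . L -], [L → . C , -] }  — shift
  I2: { [E' → E .] }  — accept
  I3: { [B → , .] }  — reduce
  I4: { [C → B .] }  — reduce
  I5: { [L → C . , -] }  — shift
  I6: { [E → ( L . -] }  — shift
  I7: { [B → . ,], [B → . id L], [B → id . L], [C → . B], [C → . id], [C → id .], [L → . C , -] }  — shift, reduce
  I8: { [B → id L .] }  — reduce
  I9: { [E → ( L - .] }  — reduce
  I10: { [L → C , . -] }  — shift
  I11: { [L → C , - .] }  — reduce

No state contains more than one complete item.

Answer: No reduce-reduce conflicts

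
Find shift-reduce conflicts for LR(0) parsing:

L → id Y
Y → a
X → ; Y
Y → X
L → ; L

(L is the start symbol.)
No shift-reduce conflicts

Augment with L' → L and build the canonical LR(0) collection (I0 = CLOSURE({[L' → . L]}), then GOTO on every symbol after a dot until no new states appear). It has 10 states:
  I0: { [L → . ; L], [L → . id Y], [L' → . L] }  — shift
  I1: { [L → . ; L], [L → . id Y], [L → ; . L] }  — shift
  I2: { [L' → L .] }  — accept
  I3: { [L → id . Y], [X → . ; Y], [Y → . X], [Y → . a] }  — shift
  I4: { [X → . ; Y], [X → ; . Y], [Y → . X], [Y → . a] }  — shift
  I5: { [Y → X .] }  — reduce
  I6: { [L → id Y .] }  — reduce
  I7: { [Y → a .] }  — reduce
  I8: { [X → ; Y .] }  — reduce
  I9: { [L → ; L .] }  — reduce

No state contains both a complete item and a shift item.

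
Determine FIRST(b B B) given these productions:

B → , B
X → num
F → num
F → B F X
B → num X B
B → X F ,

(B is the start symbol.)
{ 'b' }

To compute FIRST(b B B), process the symbols left to right:
Symbol b is a terminal. Add 'b' and stop.
FIRST(b B B) = { 'b' }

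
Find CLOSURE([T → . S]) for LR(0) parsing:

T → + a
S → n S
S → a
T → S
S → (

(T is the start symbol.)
{ [S → . (], [S → . a], [S → . n S], [T → . S] }

To compute CLOSURE, for each item [A → α.Bβ] where B is a non-terminal, add [B → .γ] for all productions B → γ; repeat for the newly added items until nothing changes.

Start with: [T → . S]
  [T → . S] has the dot before S: add [S → . n S], [S → . a], [S → . (]
No further items can be added.

CLOSURE = { [S → . (], [S → . a], [S → . n S], [T → . S] }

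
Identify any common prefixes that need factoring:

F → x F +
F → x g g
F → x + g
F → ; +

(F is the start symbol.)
Yes, F has productions with common prefix 'x'

Left-factoring is needed when two productions for the same non-terminal
share a common prefix on the right-hand side.

Productions for F:
  F → x F +
  F → x g g
  F → x + g
  F → ; +

Found common prefix 'x' in productions for F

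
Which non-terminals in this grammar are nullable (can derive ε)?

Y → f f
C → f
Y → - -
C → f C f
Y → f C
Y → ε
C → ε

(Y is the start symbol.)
{ 'C', 'Y' }

ε-productions: Y → ε, C → ε
So Y, C are immediately nullable.
Every non-terminal is now nullable.
Nullable = { 'C', 'Y' }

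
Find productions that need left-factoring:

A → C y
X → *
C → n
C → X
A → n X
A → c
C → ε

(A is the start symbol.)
No, left-factoring is not needed

Left-factoring is needed when two productions for the same non-terminal
share a common prefix on the right-hand side.

Productions for A:
  A → C y
  A → n X
  A → c
Productions for C:
  C → n
  C → X
  C → ε

No common prefixes found.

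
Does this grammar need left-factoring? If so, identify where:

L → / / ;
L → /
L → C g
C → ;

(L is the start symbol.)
Left-factoring is needed when two productions for the same non-terminal
share a common prefix on the right-hand side.

Productions for L:
  L → / / ;
  L → /
  L → C g

Found common prefix '/' in productions for L

Answer: Yes, L has productions with common prefix '/'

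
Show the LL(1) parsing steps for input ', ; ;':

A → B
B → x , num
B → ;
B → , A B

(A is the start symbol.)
Stack is shown with the top on the left.

Stack    Input    Action
------------------------
A $      , ; ; $  output A → B
B $      , ; ; $  output B → , A B
, A B $  , ; ; $  match ','
A B $    ; ; $    output A → B
B B $    ; ; $    output B → ;
; B $    ; ; $    match ';'
B $      ; $      output B → ;
; $      ; $      match ';'
$        $        accept

The string is accepted.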